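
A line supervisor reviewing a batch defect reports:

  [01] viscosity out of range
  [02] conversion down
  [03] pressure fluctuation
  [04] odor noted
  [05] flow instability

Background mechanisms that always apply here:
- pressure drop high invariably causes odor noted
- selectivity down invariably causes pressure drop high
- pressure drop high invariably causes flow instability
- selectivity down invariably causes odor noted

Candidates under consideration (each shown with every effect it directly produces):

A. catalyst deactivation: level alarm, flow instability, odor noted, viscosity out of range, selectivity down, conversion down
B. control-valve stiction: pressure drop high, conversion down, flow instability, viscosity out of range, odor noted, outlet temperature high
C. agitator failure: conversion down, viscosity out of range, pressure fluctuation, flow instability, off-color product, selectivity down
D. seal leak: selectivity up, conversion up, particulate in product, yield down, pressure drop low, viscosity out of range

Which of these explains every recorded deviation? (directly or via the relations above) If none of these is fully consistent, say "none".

C

For each candidate, compare predicted effects to what was observed:
(A) catalyst deactivation — viscosity out of range +; conversion down +; pressure fluctuation -; odor noted +; flow instability +
(B) control-valve stiction — viscosity out of range +; conversion down +; pressure fluctuation -; odor noted +; flow instability +
(C) agitator failure — viscosity out of range +; conversion down +; pressure fluctuation +; odor noted + (by selectivity down → odor noted); flow instability +
(D) seal leak — fails on conversion down, pressure fluctuation, odor noted, flow instability (predicts conversion up, not conversion down)
Only (C) is consistent with every observation.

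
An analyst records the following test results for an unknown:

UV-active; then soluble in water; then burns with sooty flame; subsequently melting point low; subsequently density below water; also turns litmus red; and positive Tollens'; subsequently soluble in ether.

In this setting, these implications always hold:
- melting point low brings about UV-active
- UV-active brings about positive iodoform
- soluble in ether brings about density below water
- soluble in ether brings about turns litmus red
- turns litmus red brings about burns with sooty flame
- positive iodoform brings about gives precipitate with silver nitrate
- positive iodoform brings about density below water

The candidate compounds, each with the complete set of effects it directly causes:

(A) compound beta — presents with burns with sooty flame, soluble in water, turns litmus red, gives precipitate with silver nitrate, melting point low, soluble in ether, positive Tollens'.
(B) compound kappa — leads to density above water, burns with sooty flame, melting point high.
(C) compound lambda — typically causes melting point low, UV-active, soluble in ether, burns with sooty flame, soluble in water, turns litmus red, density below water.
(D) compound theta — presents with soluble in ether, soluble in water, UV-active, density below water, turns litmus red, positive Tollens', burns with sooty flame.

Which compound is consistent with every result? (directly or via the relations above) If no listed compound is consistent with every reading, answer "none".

A

Testing each hypothesis:
(A) compound beta — UV-active + (through melting point low → UV-active); soluble in water +; burns with sooty flame +; melting point low +; density below water + (through soluble in ether → density below water); turns litmus red +; positive Tollens' +; soluble in ether +
(B) compound kappa — UV-active -; soluble in water -; burns with sooty flame +; melting point low -; density below water -; turns litmus red -; positive Tollens' -; soluble in ether -
(C) compound lambda — UV-active +; soluble in water +; burns with sooty flame +; melting point low +; density below water +; turns litmus red +; positive Tollens' -; soluble in ether +
(D) compound theta — UV-active +; soluble in water +; burns with sooty flame +; melting point low -; density below water +; turns litmus red +; positive Tollens' +; soluble in ether +
(A) alone accounts for all the evidence.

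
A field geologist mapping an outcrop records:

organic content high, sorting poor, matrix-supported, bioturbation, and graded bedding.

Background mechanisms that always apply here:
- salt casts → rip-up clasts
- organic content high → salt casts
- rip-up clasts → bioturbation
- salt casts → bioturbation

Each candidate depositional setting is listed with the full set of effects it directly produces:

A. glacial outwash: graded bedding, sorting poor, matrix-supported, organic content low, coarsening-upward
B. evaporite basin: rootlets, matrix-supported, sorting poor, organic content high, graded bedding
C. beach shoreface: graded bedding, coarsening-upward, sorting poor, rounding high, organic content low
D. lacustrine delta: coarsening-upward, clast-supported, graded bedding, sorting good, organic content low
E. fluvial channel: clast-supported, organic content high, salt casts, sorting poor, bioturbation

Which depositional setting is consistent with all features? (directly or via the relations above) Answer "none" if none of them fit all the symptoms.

B

For each candidate, compare predicted effects to what was observed:
(A) glacial outwash — organic content high ✗; sorting poor ✓; matrix-supported ✓; bioturbation ✗; graded bedding ✓
(B) evaporite basin — organic content high ✓; sorting poor ✓; matrix-supported ✓; bioturbation ✓ (through organic content high → salt casts → bioturbation); graded bedding ✓
(C) beach shoreface — organic content high ✗; sorting poor ✓; matrix-supported ✗; bioturbation ✗; graded bedding ✓
(D) lacustrine delta — fails on organic content high, sorting poor, matrix-supported, bioturbation (predicts organic content low, not organic content high; predicts sorting good, not sorting poor; predicts clast-supported, not matrix-supported)
(E) fluvial channel — organic content high ✓; sorting poor ✓; matrix-supported ✗; bioturbation ✓; graded bedding ✗
(B) alone accounts for all the evidence.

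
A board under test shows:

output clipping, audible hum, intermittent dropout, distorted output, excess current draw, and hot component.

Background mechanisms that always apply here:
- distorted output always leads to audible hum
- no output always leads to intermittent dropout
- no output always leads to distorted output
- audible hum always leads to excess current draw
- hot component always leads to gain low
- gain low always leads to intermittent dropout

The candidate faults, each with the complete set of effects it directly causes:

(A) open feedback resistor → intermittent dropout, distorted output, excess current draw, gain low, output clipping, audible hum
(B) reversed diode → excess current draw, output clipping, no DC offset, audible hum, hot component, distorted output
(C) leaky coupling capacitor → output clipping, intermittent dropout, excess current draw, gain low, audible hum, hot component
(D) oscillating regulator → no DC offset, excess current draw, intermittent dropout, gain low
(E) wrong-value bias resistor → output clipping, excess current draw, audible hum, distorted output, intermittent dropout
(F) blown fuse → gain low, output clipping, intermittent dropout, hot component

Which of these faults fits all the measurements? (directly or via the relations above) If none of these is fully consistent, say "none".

Per-candidate check:
(A) open feedback resistor — does not account for hot component
(B) reversed diode — output clipping match; audible hum match; intermittent dropout match (by hot component → gain low → intermittent dropout); distorted output match; excess current draw match; hot component match
(C) leaky coupling capacitor — does not account for distorted output
(D) oscillating regulator — does not account for output clipping, audible hum, distorted output, hot component
(E) wrong-value bias resistor — does not account for hot component
(F) blown fuse — output clipping match; audible hum miss; intermittent dropout match; distorted output miss; excess current draw miss; hot component match
Only (B) is consistent with every observation.

B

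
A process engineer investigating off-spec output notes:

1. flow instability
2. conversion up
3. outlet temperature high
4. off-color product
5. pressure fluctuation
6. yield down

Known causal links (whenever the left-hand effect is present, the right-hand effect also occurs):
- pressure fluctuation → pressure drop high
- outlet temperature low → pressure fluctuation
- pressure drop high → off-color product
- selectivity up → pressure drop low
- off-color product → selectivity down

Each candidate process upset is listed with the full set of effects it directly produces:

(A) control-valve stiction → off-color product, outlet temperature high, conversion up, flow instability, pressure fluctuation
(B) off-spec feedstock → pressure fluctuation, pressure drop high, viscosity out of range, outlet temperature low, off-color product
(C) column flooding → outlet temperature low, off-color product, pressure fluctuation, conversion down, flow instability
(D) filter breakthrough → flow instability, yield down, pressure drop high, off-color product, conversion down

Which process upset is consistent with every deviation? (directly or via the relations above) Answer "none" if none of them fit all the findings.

none

Checking each candidate against the observations:
(A) control-valve stiction — does not account for yield down
(B) off-spec feedstock — fails on flow instability, conversion up, outlet temperature high, yield down (predicts outlet temperature low, not outlet temperature high)
(C) column flooding — flow instability ✓; conversion up ✗; outlet temperature high ✗; off-color product ✓; pressure fluctuation ✓; yield down ✗
(D) filter breakthrough — fails on conversion up, outlet temperature high, pressure fluctuation (predicts conversion down, not conversion up)
None of the listed candidates fits everything.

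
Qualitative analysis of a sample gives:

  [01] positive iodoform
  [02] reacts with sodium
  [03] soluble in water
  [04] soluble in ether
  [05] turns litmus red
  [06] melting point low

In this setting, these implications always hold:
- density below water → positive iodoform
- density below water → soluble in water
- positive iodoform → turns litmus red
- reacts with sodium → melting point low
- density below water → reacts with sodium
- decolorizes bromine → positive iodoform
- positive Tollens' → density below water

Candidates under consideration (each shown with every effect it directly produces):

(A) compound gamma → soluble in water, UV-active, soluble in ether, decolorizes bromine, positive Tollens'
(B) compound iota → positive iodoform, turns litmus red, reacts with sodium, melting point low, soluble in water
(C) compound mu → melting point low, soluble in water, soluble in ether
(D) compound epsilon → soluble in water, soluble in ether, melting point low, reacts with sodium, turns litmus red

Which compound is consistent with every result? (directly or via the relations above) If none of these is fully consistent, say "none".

A

Testing each hypothesis:
(A) compound gamma — accounts for every observation (positive iodoform by decolorizes bromine → positive iodoform)
(B) compound iota — does not account for soluble in ether
(C) compound mu — does not account for positive iodoform, reacts with sodium, turns litmus red
(D) compound epsilon — does not account for positive iodoform
(A) alone accounts for all the evidence.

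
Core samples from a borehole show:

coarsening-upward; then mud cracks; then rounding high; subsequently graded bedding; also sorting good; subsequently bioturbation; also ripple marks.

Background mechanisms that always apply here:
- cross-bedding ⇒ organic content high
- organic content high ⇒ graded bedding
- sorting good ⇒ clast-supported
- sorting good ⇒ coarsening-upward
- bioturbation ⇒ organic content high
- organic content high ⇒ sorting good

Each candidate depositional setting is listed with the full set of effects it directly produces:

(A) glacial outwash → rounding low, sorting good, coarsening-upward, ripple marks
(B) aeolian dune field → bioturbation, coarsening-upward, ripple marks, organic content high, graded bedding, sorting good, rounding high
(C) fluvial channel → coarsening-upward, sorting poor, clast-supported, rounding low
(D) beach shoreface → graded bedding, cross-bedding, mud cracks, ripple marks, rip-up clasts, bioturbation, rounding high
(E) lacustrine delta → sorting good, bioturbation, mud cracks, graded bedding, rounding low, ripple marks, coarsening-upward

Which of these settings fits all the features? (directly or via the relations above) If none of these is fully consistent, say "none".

D

Testing each hypothesis:
(A) glacial outwash — fails on mud cracks, rounding high, graded bedding, bioturbation (predicts rounding low, not rounding high)
(B) aeolian dune field — coarsening-upward +; mud cracks -; rounding high +; graded bedding +; sorting good +; bioturbation +; ripple marks +
(C) fluvial channel — fails on mud cracks, rounding high, graded bedding, sorting good, bioturbation, ripple marks (predicts rounding low, not rounding high; predicts sorting poor, not sorting good)
(D) beach shoreface — coarsening-upward + (via cross-bedding → organic content high → sorting good → coarsening-upward); mud cracks +; rounding high +; graded bedding +; sorting good + (via cross-bedding → organic content high → sorting good); bioturbation +; ripple marks +
(E) lacustrine delta — coarsening-upward +; mud cracks +; rounding high -; graded bedding +; sorting good +; bioturbation +; ripple marks +
Only (D) is consistent with every observation.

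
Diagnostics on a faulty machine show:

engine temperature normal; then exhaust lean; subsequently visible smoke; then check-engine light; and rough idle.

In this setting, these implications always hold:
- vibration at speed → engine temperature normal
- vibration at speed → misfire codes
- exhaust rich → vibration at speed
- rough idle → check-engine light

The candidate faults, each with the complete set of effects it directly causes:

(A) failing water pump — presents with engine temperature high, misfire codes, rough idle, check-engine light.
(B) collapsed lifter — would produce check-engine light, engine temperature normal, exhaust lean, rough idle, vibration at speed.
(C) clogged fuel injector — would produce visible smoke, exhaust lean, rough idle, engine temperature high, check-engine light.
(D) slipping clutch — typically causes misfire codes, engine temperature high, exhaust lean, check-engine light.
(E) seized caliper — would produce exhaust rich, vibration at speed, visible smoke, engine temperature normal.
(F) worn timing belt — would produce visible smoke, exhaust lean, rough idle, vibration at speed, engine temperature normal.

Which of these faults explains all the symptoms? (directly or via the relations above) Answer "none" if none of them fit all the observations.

F

Testing each hypothesis:
(A) failing water pump — engine temperature normal -; exhaust lean -; visible smoke -; check-engine light +; rough idle +
(B) collapsed lifter — does not account for visible smoke
(C) clogged fuel injector — engine temperature normal -; exhaust lean +; visible smoke +; check-engine light +; rough idle +
(D) slipping clutch — engine temperature normal -; exhaust lean +; visible smoke -; check-engine light +; rough idle -
(E) seized caliper — fails on exhaust lean, check-engine light, rough idle (predicts exhaust rich, not exhaust lean)
(F) worn timing belt — engine temperature normal +; exhaust lean +; visible smoke +; check-engine light + (via rough idle → check-engine light); rough idle +
(F) alone accounts for all the evidence.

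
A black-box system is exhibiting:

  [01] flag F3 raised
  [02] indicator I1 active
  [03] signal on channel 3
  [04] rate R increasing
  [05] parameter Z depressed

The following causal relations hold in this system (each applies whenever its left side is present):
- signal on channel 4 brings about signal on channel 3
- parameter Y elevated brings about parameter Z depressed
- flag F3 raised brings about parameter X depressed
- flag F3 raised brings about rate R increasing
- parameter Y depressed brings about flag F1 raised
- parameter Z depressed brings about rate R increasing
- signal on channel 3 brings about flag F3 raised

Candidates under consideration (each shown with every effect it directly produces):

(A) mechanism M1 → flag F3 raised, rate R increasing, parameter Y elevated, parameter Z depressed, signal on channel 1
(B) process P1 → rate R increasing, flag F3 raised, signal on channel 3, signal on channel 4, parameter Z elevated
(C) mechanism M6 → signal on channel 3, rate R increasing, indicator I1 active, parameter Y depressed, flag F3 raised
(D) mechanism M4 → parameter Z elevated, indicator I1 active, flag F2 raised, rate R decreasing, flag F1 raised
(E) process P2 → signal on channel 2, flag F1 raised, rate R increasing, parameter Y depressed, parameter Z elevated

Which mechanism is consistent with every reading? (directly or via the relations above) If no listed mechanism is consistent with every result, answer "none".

For each candidate, compare predicted effects to what was observed:
(A) mechanism M1 — does not account for indicator I1 active, signal on channel 3
(B) process P1 — fails on indicator I1 active, parameter Z depressed (predicts parameter Z elevated, not parameter Z depressed)
(C) mechanism M6 — flag F3 raised yes; indicator I1 active yes; signal on channel 3 yes; rate R increasing yes; parameter Z depressed NO
(D) mechanism M4 — fails on flag F3 raised, signal on channel 3, rate R increasing, parameter Z depressed (predicts rate R decreasing, not rate R increasing; predicts parameter Z elevated, not parameter Z depressed)
(E) process P2 — fails on flag F3 raised, indicator I1 active, signal on channel 3, parameter Z depressed (predicts parameter Z elevated, not parameter Z depressed)
None of the listed candidates fits everything.

none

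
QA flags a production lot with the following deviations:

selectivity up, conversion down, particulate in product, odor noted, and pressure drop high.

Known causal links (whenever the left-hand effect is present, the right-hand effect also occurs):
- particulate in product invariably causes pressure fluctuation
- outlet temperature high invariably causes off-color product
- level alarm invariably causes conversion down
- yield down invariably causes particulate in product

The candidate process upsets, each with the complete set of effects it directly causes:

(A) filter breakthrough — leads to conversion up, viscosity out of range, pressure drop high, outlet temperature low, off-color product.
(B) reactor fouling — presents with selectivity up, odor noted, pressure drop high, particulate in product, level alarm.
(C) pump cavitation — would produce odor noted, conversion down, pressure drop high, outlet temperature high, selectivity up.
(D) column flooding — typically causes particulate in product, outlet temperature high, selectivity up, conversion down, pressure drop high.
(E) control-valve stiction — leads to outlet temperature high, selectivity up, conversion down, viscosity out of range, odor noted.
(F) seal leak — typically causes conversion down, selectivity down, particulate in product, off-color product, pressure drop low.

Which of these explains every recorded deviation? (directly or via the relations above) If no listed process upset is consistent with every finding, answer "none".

Checking each candidate against the observations:
(A) filter breakthrough — fails on selectivity up, conversion down, particulate in product, odor noted (predicts conversion up, not conversion down)
(B) reactor fouling — accounts for every observation (conversion down through level alarm → conversion down)
(C) pump cavitation — does not account for particulate in product
(D) column flooding — does not account for odor noted
(E) control-valve stiction — selectivity up ✓; conversion down ✓; particulate in product ✗; odor noted ✓; pressure drop high ✗
(F) seal leak — fails on selectivity up, odor noted, pressure drop high (predicts selectivity down, not selectivity up; predicts pressure drop low, not pressure drop high)
Only (B) is consistent with every observation.

B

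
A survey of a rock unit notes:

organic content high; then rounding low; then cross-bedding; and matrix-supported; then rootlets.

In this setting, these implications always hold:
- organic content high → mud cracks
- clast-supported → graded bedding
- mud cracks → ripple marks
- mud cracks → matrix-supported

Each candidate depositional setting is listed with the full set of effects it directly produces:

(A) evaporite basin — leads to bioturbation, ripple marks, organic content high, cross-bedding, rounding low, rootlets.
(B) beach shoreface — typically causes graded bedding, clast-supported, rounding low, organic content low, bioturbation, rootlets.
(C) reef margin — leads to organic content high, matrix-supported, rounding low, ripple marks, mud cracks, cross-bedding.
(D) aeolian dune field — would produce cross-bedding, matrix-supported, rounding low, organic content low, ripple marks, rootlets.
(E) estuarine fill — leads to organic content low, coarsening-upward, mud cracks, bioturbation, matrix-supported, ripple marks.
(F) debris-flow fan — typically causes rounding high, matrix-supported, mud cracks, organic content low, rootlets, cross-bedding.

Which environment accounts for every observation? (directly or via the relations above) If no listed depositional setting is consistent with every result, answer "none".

A

For each candidate, compare predicted effects to what was observed:
(A) evaporite basin — organic content high +; rounding low +; cross-bedding +; matrix-supported + (via organic content high → mud cracks → matrix-supported); rootlets +
(B) beach shoreface — organic content high -; rounding low +; cross-bedding -; matrix-supported -; rootlets +
(C) reef margin — does not account for rootlets
(D) aeolian dune field — fails on organic content high (predicts organic content low, not organic content high)
(E) estuarine fill — fails on organic content high, rounding low, cross-bedding, rootlets (predicts organic content low, not organic content high)
(F) debris-flow fan — organic content high -; rounding low -; cross-bedding +; matrix-supported +; rootlets +
(A) alone accounts for all the evidence.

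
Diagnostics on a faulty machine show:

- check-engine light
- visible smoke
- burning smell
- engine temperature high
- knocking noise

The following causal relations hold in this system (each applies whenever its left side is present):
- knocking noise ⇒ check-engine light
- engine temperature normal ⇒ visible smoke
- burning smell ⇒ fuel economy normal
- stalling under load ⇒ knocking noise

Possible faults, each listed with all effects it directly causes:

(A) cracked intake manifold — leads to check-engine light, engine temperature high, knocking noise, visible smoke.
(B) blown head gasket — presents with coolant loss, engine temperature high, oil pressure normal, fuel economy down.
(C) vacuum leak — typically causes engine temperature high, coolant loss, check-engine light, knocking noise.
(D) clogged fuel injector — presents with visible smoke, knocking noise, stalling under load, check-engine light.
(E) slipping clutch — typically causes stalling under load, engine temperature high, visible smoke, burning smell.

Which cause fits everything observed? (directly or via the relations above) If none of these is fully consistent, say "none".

Per-candidate check:
(A) cracked intake manifold — does not account for burning smell
(B) blown head gasket — check-engine light miss; visible smoke miss; burning smell miss; engine temperature high match; knocking noise miss
(C) vacuum leak — check-engine light match; visible smoke miss; burning smell miss; engine temperature high match; knocking noise match
(D) clogged fuel injector — check-engine light match; visible smoke match; burning smell miss; engine temperature high miss; knocking noise match
(E) slipping clutch — accounts for every observation (check-engine light via stalling under load → knocking noise → check-engine light)
(E) is the only candidate with no mismatches.

E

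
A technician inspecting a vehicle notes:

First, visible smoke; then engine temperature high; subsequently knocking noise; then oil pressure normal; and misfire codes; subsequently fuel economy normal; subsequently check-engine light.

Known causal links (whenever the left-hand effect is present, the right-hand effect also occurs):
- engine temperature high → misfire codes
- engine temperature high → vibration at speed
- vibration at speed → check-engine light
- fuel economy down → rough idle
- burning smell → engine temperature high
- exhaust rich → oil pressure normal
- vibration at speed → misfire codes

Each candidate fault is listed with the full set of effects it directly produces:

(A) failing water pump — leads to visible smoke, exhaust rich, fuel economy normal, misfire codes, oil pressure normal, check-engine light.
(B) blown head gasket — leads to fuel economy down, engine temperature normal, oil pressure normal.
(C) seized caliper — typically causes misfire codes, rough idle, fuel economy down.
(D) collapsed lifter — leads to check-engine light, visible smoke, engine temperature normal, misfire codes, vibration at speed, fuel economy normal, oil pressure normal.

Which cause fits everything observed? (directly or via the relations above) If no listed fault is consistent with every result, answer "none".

Checking each candidate against the observations:
(A) failing water pump — does not account for engine temperature high, knocking noise
(B) blown head gasket — fails on visible smoke, engine temperature high, knocking noise, misfire codes, fuel economy normal, check-engine light (predicts engine temperature normal, not engine temperature high; predicts fuel economy down, not fuel economy normal)
(C) seized caliper — fails on visible smoke, engine temperature high, knocking noise, oil pressure normal, fuel economy normal, check-engine light (predicts fuel economy down, not fuel economy normal)
(D) collapsed lifter — fails on engine temperature high, knocking noise (predicts engine temperature normal, not engine temperature high)
No candidate is consistent with all observations.

none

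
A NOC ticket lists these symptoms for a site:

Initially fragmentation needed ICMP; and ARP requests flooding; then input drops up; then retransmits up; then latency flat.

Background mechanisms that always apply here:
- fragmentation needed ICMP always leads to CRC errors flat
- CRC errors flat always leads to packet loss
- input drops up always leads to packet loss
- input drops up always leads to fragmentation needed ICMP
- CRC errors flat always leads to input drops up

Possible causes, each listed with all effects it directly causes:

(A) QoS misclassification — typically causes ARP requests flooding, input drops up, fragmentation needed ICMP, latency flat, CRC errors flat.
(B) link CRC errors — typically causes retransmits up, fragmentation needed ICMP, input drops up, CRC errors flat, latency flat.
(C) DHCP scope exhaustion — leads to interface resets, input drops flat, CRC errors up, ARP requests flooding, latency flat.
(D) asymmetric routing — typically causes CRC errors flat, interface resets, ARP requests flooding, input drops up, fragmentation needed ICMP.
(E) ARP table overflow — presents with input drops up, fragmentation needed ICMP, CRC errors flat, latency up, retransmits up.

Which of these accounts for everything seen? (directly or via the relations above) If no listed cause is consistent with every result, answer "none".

none

Checking each candidate against the observations:
(A) QoS misclassification — does not account for retransmits up
(B) link CRC errors — does not account for ARP requests flooding
(C) DHCP scope exhaustion — fails on fragmentation needed ICMP, input drops up, retransmits up (predicts input drops flat, not input drops up)
(D) asymmetric routing — fragmentation needed ICMP yes; ARP requests flooding yes; input drops up yes; retransmits up NO; latency flat NO
(E) ARP table overflow — fragmentation needed ICMP yes; ARP requests flooding NO; input drops up yes; retransmits up yes; latency flat NO
Every candidate fails on at least one observation.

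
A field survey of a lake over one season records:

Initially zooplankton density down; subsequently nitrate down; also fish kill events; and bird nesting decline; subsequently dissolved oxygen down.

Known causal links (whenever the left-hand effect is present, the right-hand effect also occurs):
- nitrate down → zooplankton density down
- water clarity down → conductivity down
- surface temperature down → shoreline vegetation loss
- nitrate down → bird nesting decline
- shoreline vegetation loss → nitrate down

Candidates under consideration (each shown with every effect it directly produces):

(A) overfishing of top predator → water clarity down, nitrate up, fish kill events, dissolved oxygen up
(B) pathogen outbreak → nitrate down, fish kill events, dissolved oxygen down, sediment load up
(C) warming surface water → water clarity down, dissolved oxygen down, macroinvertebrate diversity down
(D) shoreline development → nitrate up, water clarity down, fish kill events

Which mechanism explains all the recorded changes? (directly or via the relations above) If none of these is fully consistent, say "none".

B

Checking each candidate against the observations:
(A) overfishing of top predator — zooplankton density down miss; nitrate down miss; fish kill events match; bird nesting decline miss; dissolved oxygen down miss
(B) pathogen outbreak — accounts for every observation (zooplankton density down through nitrate down → zooplankton density down)
(C) warming surface water — does not account for zooplankton density down, nitrate down, fish kill events, bird nesting decline
(D) shoreline development — zooplankton density down miss; nitrate down miss; fish kill events match; bird nesting decline miss; dissolved oxygen down miss
(B) is the only candidate with no mismatches.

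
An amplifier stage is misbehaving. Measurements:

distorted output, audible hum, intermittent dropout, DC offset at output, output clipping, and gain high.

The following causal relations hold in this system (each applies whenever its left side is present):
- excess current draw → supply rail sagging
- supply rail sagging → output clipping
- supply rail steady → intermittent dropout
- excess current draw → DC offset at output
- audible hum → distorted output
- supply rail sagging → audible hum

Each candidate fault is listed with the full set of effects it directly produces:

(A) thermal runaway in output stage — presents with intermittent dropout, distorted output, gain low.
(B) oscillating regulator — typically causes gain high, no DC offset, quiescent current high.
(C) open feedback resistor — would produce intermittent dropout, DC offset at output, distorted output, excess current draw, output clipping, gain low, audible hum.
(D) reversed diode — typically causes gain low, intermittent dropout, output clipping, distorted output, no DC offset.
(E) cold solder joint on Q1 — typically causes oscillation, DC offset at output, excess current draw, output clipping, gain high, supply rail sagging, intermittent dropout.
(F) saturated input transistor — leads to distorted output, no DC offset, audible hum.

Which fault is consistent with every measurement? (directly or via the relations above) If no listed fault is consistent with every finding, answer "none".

Per-candidate check:
(A) thermal runaway in output stage — fails on audible hum, DC offset at output, output clipping, gain high (predicts gain low, not gain high)
(B) oscillating regulator — fails on distorted output, audible hum, intermittent dropout, DC offset at output, output clipping (predicts no DC offset, not DC offset at output)
(C) open feedback resistor — distorted output match; audible hum match; intermittent dropout match; DC offset at output match; output clipping match; gain high miss
(D) reversed diode — fails on audible hum, DC offset at output, gain high (predicts no DC offset, not DC offset at output; predicts gain low, not gain high)
(E) cold solder joint on Q1 — accounts for every observation (distorted output by supply rail sagging → audible hum → distorted output)
(F) saturated input transistor — distorted output match; audible hum match; intermittent dropout miss; DC offset at output miss; output clipping miss; gain high miss
(E) alone accounts for all the evidence.

E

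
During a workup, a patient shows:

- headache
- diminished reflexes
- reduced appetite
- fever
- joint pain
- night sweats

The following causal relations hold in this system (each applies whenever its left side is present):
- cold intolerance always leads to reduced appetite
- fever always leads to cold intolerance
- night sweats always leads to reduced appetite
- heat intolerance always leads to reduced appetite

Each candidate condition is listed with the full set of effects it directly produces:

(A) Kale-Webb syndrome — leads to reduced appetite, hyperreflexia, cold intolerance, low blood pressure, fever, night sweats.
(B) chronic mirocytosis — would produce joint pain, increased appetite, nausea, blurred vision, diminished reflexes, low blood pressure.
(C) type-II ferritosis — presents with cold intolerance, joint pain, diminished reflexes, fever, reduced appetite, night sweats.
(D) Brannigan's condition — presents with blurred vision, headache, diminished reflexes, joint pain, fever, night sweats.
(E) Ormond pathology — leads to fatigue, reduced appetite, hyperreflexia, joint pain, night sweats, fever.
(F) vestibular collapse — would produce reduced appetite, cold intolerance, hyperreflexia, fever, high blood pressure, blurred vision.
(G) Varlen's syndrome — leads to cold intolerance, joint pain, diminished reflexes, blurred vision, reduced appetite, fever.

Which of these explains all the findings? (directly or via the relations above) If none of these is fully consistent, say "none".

D

Per-candidate check:
(A) Kale-Webb syndrome — fails on headache, diminished reflexes, joint pain (predicts hyperreflexia, not diminished reflexes)
(B) chronic mirocytosis — headache miss; diminished reflexes match; reduced appetite miss; fever miss; joint pain match; night sweats miss
(C) type-II ferritosis — headache miss; diminished reflexes match; reduced appetite match; fever match; joint pain match; night sweats match
(D) Brannigan's condition — accounts for every observation (reduced appetite through night sweats → reduced appetite)
(E) Ormond pathology — headache miss; diminished reflexes miss; reduced appetite match; fever match; joint pain match; night sweats match
(F) vestibular collapse — headache miss; diminished reflexes miss; reduced appetite match; fever match; joint pain miss; night sweats miss
(G) Varlen's syndrome — does not account for headache, night sweats
(D) is the only candidate with no mismatches.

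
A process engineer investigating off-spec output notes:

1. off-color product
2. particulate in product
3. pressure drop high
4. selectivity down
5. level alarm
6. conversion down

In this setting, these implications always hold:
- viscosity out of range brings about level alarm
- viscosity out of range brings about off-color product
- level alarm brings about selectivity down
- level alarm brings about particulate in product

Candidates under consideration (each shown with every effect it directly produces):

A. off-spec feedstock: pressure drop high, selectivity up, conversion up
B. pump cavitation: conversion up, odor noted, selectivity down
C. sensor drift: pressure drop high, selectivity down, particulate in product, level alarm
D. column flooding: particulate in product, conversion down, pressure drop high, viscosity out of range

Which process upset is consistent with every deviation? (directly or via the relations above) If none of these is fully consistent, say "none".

D

Checking each candidate against the observations:
(A) off-spec feedstock — off-color product -; particulate in product -; pressure drop high +; selectivity down -; level alarm -; conversion down -
(B) pump cavitation — fails on off-color product, particulate in product, pressure drop high, level alarm, conversion down (predicts conversion up, not conversion down)
(C) sensor drift — does not account for off-color product, conversion down
(D) column flooding — off-color product + (via viscosity out of range → off-color product); particulate in product +; pressure drop high +; selectivity down + (via viscosity out of range → level alarm → selectivity down); level alarm + (via viscosity out of range → level alarm); conversion down +
(D) alone accounts for all the evidence.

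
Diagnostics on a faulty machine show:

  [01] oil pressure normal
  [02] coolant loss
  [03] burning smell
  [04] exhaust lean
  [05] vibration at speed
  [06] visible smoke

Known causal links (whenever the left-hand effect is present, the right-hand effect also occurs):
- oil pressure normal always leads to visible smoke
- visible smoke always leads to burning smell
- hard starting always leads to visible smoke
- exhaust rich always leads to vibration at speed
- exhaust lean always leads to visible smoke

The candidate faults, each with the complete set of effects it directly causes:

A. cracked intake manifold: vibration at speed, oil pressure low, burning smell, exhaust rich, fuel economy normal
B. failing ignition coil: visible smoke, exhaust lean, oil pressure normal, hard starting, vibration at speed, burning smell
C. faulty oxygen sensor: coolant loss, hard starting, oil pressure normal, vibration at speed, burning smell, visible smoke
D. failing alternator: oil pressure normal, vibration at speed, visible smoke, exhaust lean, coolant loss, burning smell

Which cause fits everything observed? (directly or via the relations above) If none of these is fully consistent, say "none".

D

Testing each hypothesis:
(A) cracked intake manifold — fails on oil pressure normal, coolant loss, exhaust lean, visible smoke (predicts oil pressure low, not oil pressure normal; predicts exhaust rich, not exhaust lean)
(B) failing ignition coil — does not account for coolant loss
(C) faulty oxygen sensor — oil pressure normal yes; coolant loss yes; burning smell yes; exhaust lean NO; vibration at speed yes; visible smoke yes
(D) failing alternator — oil pressure normal yes; coolant loss yes; burning smell yes; exhaust lean yes; vibration at speed yes; visible smoke yes
(D) is the only candidate with no mismatches.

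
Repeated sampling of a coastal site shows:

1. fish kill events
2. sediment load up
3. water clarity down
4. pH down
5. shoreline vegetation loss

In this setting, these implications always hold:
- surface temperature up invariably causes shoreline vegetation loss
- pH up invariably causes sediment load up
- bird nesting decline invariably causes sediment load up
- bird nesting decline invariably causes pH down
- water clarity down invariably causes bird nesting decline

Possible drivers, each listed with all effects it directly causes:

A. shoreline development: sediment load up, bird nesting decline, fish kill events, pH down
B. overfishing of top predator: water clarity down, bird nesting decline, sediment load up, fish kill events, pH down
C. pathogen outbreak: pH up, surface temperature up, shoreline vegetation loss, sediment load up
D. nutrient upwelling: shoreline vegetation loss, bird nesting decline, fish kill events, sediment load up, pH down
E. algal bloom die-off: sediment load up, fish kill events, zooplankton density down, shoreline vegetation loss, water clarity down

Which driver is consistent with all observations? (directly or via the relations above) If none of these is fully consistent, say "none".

Testing each hypothesis:
(A) shoreline development — does not account for water clarity down, shoreline vegetation loss
(B) overfishing of top predator — fish kill events +; sediment load up +; water clarity down +; pH down +; shoreline vegetation loss -
(C) pathogen outbreak — fails on fish kill events, water clarity down, pH down (predicts pH up, not pH down)
(D) nutrient upwelling — does not account for water clarity down
(E) algal bloom die-off — fish kill events +; sediment load up +; water clarity down +; pH down + (by water clarity down → bird nesting decline → pH down); shoreline vegetation loss +
(E) is the only candidate with no mismatches.

E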